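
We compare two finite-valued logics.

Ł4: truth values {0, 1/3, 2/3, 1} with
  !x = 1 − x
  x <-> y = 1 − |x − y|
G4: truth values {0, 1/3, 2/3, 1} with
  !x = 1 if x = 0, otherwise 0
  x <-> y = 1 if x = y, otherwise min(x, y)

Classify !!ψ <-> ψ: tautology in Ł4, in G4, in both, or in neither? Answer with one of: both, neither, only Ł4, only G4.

only Ł4

In Ł4: every assignment gives 1 — tautology.
In G4: at ψ = 1/3 the value is 1/3 — not a tautology.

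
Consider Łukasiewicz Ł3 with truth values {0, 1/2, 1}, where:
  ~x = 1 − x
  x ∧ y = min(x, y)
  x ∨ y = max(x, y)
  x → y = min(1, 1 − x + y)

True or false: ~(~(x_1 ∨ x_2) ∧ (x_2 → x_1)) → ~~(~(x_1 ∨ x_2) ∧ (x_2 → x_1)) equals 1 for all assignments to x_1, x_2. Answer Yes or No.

No

Counterexample: take x_1 = 0, x_2 = 1.
x_1 ∨ x_2 = 0 ∨ 1 = 1
~(x_1 ∨ x_2) = ~1 = 0
x_2 → x_1 = 1 → 0 = 0
~(x_1 ∨ x_2) ∧ (x_2 → x_1) = 0 ∧ 0 = 0
~(~(x_1 ∨ x_2) ∧ (x_2 → x_1)) = ~0 = 1
~(~(x_1 ∨ x_2) ∧ (x_2 → x_1)) = ~0 = 1
~~(~(x_1 ∨ x_2) ∧ (x_2 → x_1)) = ~1 = 0
~(~(x_1 ∨ x_2) ∧ (x_2 → x_1)) → ~~(~(x_1 ∨ x_2) ∧ (x_2 → x_1)) = 1 → 0 = 0
This gives 0 ≠ 1.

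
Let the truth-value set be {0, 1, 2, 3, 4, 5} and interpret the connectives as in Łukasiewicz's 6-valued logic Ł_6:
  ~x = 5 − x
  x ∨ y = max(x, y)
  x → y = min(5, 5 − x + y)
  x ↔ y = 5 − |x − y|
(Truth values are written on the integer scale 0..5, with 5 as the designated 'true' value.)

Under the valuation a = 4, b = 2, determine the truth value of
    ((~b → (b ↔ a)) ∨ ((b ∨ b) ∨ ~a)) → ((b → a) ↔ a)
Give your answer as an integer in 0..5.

~b = ~2 = 3
b ↔ a = 2 ↔ 4 = 3
~b → (b ↔ a) = 3 → 3 = 5
b ∨ b = 2 ∨ 2 = 2
~a = ~4 = 1
(b ∨ b) ∨ ~a = 2 ∨ 1 = 2
(~b → (b ↔ a)) ∨ ((b ∨ b) ∨ ~a) = 5 ∨ 2 = 5
b → a = 2 → 4 = 5
(b → a) ↔ a = 5 ↔ 4 = 4
((~b → (b ↔ a)) ∨ ((b ∨ b) ∨ ~a)) → ((b → a) ↔ a) = 5 → 4 = 4

4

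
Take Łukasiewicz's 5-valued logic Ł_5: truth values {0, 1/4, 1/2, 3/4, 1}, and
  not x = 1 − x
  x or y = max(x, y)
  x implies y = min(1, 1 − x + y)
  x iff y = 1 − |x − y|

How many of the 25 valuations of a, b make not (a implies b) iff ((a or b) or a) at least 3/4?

value 1: 5 assignments (counts)
value 3/4: 5 assignments (counts)
value 1/2: 5 assignments
value 1/4: 5 assignments
value 0: 5 assignments
So 10 of the 25 assignments meet the threshold.

10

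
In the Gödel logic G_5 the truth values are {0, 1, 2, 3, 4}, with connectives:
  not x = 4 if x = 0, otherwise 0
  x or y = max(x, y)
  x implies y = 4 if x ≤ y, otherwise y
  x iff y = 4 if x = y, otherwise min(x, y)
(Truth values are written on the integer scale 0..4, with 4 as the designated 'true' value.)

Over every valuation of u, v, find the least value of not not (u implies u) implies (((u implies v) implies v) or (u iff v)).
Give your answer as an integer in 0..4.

1

Take u = 0, v = 1:
u implies u = 0 implies 0 = 4
not (u implies u) = not 4 = 0
not not (u implies u) = not 0 = 4
u implies v = 0 implies 1 = 4
(u implies v) implies v = 4 implies 1 = 1
u iff v = 0 iff 1 = 0
((u implies v) implies v) or (u iff v) = 1 or 0 = 1
not not (u implies u) implies (((u implies v) implies v) or (u iff v)) = 4 implies 1 = 1
No assignment yields a value below 1, so this is the minimum.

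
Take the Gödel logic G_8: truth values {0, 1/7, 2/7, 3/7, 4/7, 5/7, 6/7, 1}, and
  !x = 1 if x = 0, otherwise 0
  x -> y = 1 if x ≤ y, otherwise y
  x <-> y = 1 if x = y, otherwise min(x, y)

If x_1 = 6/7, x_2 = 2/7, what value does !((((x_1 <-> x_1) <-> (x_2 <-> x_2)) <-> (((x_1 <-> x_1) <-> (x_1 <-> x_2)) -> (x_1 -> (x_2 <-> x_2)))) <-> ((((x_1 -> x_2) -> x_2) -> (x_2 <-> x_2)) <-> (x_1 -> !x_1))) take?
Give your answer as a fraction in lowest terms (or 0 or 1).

1

x_1 <-> x_1 = 6/7 <-> 6/7 = 1
x_2 <-> x_2 = 2/7 <-> 2/7 = 1
(x_1 <-> x_1) <-> (x_2 <-> x_2) = 1 <-> 1 = 1
x_1 <-> x_1 = 6/7 <-> 6/7 = 1
x_1 <-> x_2 = 6/7 <-> 2/7 = 2/7
(x_1 <-> x_1) <-> (x_1 <-> x_2) = 1 <-> 2/7 = 2/7
x_2 <-> x_2 = 2/7 <-> 2/7 = 1
x_1 -> (x_2 <-> x_2) = 6/7 -> 1 = 1
((x_1 <-> x_1) <-> (x_1 <-> x_2)) -> (x_1 -> (x_2 <-> x_2)) = 2/7 -> 1 = 1
((x_1 <-> x_1) <-> (x_2 <-> x_2)) <-> (((x_1 <-> x_1) <-> (x_1 <-> x_2)) -> (x_1 -> (x_2 <-> x_2))) = 1 <-> 1 = 1
x_1 -> x_2 = 6/7 -> 2/7 = 2/7
(x_1 -> x_2) -> x_2 = 2/7 -> 2/7 = 1
x_2 <-> x_2 = 2/7 <-> 2/7 = 1
((x_1 -> x_2) -> x_2) -> (x_2 <-> x_2) = 1 -> 1 = 1
!x_1 = !6/7 = 0
x_1 -> !x_1 = 6/7 -> 0 = 0
(((x_1 -> x_2) -> x_2) -> (x_2 <-> x_2)) <-> (x_1 -> !x_1) = 1 <-> 0 = 0
(((x_1 <-> x_1) <-> (x_2 <-> x_2)) <-> (((x_1 <-> x_1) <-> (x_1 <-> x_2)) -> (x_1 -> (x_2 <-> x_2)))) <-> ((((x_1 -> x_2) -> x_2) -> (x_2 <-> x_2)) <-> (x_1 -> !x_1)) = 1 <-> 0 = 0
!((((x_1 <-> x_1) <-> (x_2 <-> x_2)) <-> (((x_1 <-> x_1) <-> (x_1 <-> x_2)) -> (x_1 -> (x_2 <-> x_2)))) <-> ((((x_1 -> x_2) -> x_2) -> (x_2 <-> x_2)) <-> (x_1 -> !x_1))) = !0 = 1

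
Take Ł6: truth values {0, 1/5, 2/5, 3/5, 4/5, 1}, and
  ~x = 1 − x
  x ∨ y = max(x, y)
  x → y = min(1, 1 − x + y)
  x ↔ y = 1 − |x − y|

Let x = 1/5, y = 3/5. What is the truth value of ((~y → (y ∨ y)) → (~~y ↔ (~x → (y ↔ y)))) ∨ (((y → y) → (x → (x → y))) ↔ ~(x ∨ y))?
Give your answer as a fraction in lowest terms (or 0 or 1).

3/5

~y = ~3/5 = 2/5
y ∨ y = 3/5 ∨ 3/5 = 3/5
~y → (y ∨ y) = 2/5 → 3/5 = 1
~y = ~3/5 = 2/5
~~y = ~2/5 = 3/5
~x = ~1/5 = 4/5
y ↔ y = 3/5 ↔ 3/5 = 1
~x → (y ↔ y) = 4/5 → 1 = 1
~~y ↔ (~x → (y ↔ y)) = 3/5 ↔ 1 = 3/5
(~y → (y ∨ y)) → (~~y ↔ (~x → (y ↔ y))) = 1 → 3/5 = 3/5
y → y = 3/5 → 3/5 = 1
x → y = 1/5 → 3/5 = 1
x → (x → y) = 1/5 → 1 = 1
(y → y) → (x → (x → y)) = 1 → 1 = 1
x ∨ y = 1/5 ∨ 3/5 = 3/5
~(x ∨ y) = ~3/5 = 2/5
((y → y) → (x → (x → y))) ↔ ~(x ∨ y) = 1 ↔ 2/5 = 2/5
((~y → (y ∨ y)) → (~~y ↔ (~x → (y ↔ y)))) ∨ (((y → y) → (x → (x → y))) ↔ ~(x ∨ y)) = 3/5 ∨ 2/5 = 3/5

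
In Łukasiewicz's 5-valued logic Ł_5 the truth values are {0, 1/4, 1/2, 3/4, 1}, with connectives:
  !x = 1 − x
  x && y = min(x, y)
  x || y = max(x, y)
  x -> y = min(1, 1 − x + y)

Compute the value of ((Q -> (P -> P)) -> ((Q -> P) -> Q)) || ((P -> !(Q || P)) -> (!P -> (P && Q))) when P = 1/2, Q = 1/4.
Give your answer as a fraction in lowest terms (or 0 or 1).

P -> P = 1/2 -> 1/2 = 1
Q -> (P -> P) = 1/4 -> 1 = 1
Q -> P = 1/4 -> 1/2 = 1
(Q -> P) -> Q = 1 -> 1/4 = 1/4
(Q -> (P -> P)) -> ((Q -> P) -> Q) = 1 -> 1/4 = 1/4
Q || P = 1/4 || 1/2 = 1/2
!(Q || P) = !1/2 = 1/2
P -> !(Q || P) = 1/2 -> 1/2 = 1
!P = !1/2 = 1/2
P && Q = 1/2 && 1/4 = 1/4
!P -> (P && Q) = 1/2 -> 1/4 = 3/4
(P -> !(Q || P)) -> (!P -> (P && Q)) = 1 -> 3/4 = 3/4
((Q -> (P -> P)) -> ((Q -> P) -> Q)) || ((P -> !(Q || P)) -> (!P -> (P && Q))) = 1/4 || 3/4 = 3/4

3/4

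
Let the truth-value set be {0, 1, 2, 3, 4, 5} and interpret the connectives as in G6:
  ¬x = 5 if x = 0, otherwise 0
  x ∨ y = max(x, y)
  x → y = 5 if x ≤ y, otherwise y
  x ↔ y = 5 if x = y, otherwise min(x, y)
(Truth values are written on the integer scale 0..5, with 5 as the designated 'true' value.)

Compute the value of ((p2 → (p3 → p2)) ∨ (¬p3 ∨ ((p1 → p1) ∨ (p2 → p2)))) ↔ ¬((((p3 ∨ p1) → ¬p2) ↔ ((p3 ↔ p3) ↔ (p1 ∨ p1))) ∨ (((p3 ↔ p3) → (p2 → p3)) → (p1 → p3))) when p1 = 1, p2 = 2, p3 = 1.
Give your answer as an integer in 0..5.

0

p3 → p2 = 1 → 2 = 5
p2 → (p3 → p2) = 2 → 5 = 5
¬p3 = ¬1 = 0
p1 → p1 = 1 → 1 = 5
p2 → p2 = 2 → 2 = 5
(p1 → p1) ∨ (p2 → p2) = 5 ∨ 5 = 5
¬p3 ∨ ((p1 → p1) ∨ (p2 → p2)) = 0 ∨ 5 = 5
(p2 → (p3 → p2)) ∨ (¬p3 ∨ ((p1 → p1) ∨ (p2 → p2))) = 5 ∨ 5 = 5
p3 ∨ p1 = 1 ∨ 1 = 1
¬p2 = ¬2 = 0
(p3 ∨ p1) → ¬p2 = 1 → 0 = 0
p3 ↔ p3 = 1 ↔ 1 = 5
p1 ∨ p1 = 1 ∨ 1 = 1
(p3 ↔ p3) ↔ (p1 ∨ p1) = 5 ↔ 1 = 1
((p3 ∨ p1) → ¬p2) ↔ ((p3 ↔ p3) ↔ (p1 ∨ p1)) = 0 ↔ 1 = 0
p3 ↔ p3 = 1 ↔ 1 = 5
p2 → p3 = 2 → 1 = 1
(p3 ↔ p3) → (p2 → p3) = 5 → 1 = 1
p1 → p3 = 1 → 1 = 5
((p3 ↔ p3) → (p2 → p3)) → (p1 → p3) = 1 → 5 = 5
(((p3 ∨ p1) → ¬p2) ↔ ((p3 ↔ p3) ↔ (p1 ∨ p1))) ∨ (((p3 ↔ p3) → (p2 → p3)) → (p1 → p3)) = 0 ∨ 5 = 5
¬((((p3 ∨ p1) → ¬p2) ↔ ((p3 ↔ p3) ↔ (p1 ∨ p1))) ∨ (((p3 ↔ p3) → (p2 → p3)) → (p1 → p3))) = ¬5 = 0
((p2 → (p3 → p2)) ∨ (¬p3 ∨ ((p1 → p1) ∨ (p2 → p2)))) ↔ ¬((((p3 ∨ p1) → ¬p2) ↔ ((p3 ↔ p3) ↔ (p1 ∨ p1))) ∨ (((p3 ↔ p3) → (p2 → p3)) → (p1 → p3))) = 5 ↔ 0 = 0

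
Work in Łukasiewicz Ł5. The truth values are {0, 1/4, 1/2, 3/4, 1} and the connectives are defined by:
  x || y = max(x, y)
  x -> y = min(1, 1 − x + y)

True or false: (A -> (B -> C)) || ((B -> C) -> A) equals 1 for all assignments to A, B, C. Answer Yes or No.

At A = 1/2, B = 3/4, C = 1/4, for instance:
B -> C = 3/4 -> 1/4 = 1/2
A -> (B -> C) = 1/2 -> 1/2 = 1
(B -> C) -> A = 1/2 -> 1/2 = 1
(A -> (B -> C)) || ((B -> C) -> A) = 1 || 1 = 1
and checking the remaining 124 assignments likewise gives ≥ 1 in every case.

Yes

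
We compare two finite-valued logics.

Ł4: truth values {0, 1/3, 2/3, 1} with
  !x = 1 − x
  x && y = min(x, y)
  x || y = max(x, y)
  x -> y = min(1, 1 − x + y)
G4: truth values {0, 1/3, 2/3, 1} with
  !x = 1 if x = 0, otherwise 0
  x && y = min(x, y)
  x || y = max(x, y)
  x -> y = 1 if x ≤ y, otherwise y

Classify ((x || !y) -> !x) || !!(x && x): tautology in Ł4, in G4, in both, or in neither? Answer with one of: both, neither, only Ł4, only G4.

In Ł4: at x = 1/3, y = 0 the value is 2/3 — not a tautology.
In G4: every assignment gives 1 — tautology.

only G4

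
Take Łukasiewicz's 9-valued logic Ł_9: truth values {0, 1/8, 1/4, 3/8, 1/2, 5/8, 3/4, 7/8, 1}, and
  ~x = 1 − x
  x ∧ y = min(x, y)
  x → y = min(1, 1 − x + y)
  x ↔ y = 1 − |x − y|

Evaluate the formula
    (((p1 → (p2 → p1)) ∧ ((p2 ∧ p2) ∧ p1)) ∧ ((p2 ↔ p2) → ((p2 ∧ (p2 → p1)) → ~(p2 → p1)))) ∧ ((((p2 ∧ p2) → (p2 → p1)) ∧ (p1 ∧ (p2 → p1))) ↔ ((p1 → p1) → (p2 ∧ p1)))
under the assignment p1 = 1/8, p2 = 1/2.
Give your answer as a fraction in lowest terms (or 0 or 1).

1/8

p2 → p1 = 1/2 → 1/8 = 5/8
p1 → (p2 → p1) = 1/8 → 5/8 = 1
p2 ∧ p2 = 1/2 ∧ 1/2 = 1/2
(p2 ∧ p2) ∧ p1 = 1/2 ∧ 1/8 = 1/8
(p1 → (p2 → p1)) ∧ ((p2 ∧ p2) ∧ p1) = 1 ∧ 1/8 = 1/8
p2 ↔ p2 = 1/2 ↔ 1/2 = 1
p2 → p1 = 1/2 → 1/8 = 5/8
p2 ∧ (p2 → p1) = 1/2 ∧ 5/8 = 1/2
p2 → p1 = 1/2 → 1/8 = 5/8
~(p2 → p1) = ~5/8 = 3/8
(p2 ∧ (p2 → p1)) → ~(p2 → p1) = 1/2 → 3/8 = 7/8
(p2 ↔ p2) → ((p2 ∧ (p2 → p1)) → ~(p2 → p1)) = 1 → 7/8 = 7/8
((p1 → (p2 → p1)) ∧ ((p2 ∧ p2) ∧ p1)) ∧ ((p2 ↔ p2) → ((p2 ∧ (p2 → p1)) → ~(p2 → p1))) = 1/8 ∧ 7/8 = 1/8
p2 ∧ p2 = 1/2 ∧ 1/2 = 1/2
p2 → p1 = 1/2 → 1/8 = 5/8
(p2 ∧ p2) → (p2 → p1) = 1/2 → 5/8 = 1
p2 → p1 = 1/2 → 1/8 = 5/8
p1 ∧ (p2 → p1) = 1/8 ∧ 5/8 = 1/8
((p2 ∧ p2) → (p2 → p1)) ∧ (p1 ∧ (p2 → p1)) = 1 ∧ 1/8 = 1/8
p1 → p1 = 1/8 → 1/8 = 1
p2 ∧ p1 = 1/2 ∧ 1/8 = 1/8
(p1 → p1) → (p2 ∧ p1) = 1 → 1/8 = 1/8
(((p2 ∧ p2) → (p2 → p1)) ∧ (p1 ∧ (p2 → p1))) ↔ ((p1 → p1) → (p2 ∧ p1)) = 1/8 ↔ 1/8 = 1
(((p1 → (p2 → p1)) ∧ ((p2 ∧ p2) ∧ p1)) ∧ ((p2 ↔ p2) → ((p2 ∧ (p2 → p1)) → ~(p2 → p1)))) ∧ ((((p2 ∧ p2) → (p2 → p1)) ∧ (p1 ∧ (p2 → p1))) ↔ ((p1 → p1) → (p2 ∧ p1))) = 1/8 ∧ 1 = 1/8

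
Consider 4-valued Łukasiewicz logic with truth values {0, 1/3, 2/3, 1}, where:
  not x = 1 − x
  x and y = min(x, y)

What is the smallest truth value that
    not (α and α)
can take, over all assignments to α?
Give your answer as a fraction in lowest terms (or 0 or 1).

Take α = 1:
α and α = 1 and 1 = 1
not (α and α) = not 1 = 0
No assignment yields a value below 0, so this is the minimum.

0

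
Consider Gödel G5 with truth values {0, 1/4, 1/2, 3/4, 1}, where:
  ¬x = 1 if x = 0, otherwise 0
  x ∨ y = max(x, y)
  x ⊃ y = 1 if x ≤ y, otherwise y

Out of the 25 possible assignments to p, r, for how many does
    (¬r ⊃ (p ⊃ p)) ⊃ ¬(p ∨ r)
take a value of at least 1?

1

value 1: 1 assignment (counts)
value 0: 24 assignments
So 1 of the 25 assignments meets the threshold.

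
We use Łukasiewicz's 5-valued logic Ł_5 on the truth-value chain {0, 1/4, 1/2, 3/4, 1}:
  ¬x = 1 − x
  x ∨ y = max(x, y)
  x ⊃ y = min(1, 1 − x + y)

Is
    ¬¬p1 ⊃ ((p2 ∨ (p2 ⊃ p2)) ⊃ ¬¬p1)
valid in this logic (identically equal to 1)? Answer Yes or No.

At p1 = 0, p2 = 1/4, for instance:
¬p1 = ¬0 = 1
¬¬p1 = ¬1 = 0
p2 ⊃ p2 = 1/4 ⊃ 1/4 = 1
p2 ∨ (p2 ⊃ p2) = 1/4 ∨ 1 = 1
(p2 ∨ (p2 ⊃ p2)) ⊃ ¬¬p1 = 1 ⊃ 0 = 0
¬¬p1 ⊃ ((p2 ∨ (p2 ⊃ p2)) ⊃ ¬¬p1) = 0 ⊃ 0 = 1
and checking the remaining 24 assignments likewise gives ≥ 1 in every case.

Yes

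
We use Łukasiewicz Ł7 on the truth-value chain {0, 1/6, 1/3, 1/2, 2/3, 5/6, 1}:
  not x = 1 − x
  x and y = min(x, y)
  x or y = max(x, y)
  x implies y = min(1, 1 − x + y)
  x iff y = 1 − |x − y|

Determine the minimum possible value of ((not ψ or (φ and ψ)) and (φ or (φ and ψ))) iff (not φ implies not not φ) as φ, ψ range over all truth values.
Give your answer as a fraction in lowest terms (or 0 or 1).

Take φ = 1/2, ψ = 0:
not ψ = not 0 = 1
φ and ψ = 1/2 and 0 = 0
not ψ or (φ and ψ) = 1 or 0 = 1
φ and ψ = 1/2 and 0 = 0
φ or (φ and ψ) = 1/2 or 0 = 1/2
(not ψ or (φ and ψ)) and (φ or (φ and ψ)) = 1 and 1/2 = 1/2
not φ = not 1/2 = 1/2
not φ = not 1/2 = 1/2
not not φ = not 1/2 = 1/2
not φ implies not not φ = 1/2 implies 1/2 = 1
((not ψ or (φ and ψ)) and (φ or (φ and ψ))) iff (not φ implies not not φ) = 1/2 iff 1 = 1/2
No assignment yields a value below 1/2, so this is the minimum.

1/2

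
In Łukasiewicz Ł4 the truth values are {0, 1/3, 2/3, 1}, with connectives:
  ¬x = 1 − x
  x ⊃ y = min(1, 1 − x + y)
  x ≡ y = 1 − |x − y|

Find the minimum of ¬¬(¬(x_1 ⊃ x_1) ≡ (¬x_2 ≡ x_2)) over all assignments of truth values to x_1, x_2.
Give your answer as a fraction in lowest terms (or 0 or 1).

1/3

Take x_1 = 0, x_2 = 1/3:
x_1 ⊃ x_1 = 0 ⊃ 0 = 1
¬(x_1 ⊃ x_1) = ¬1 = 0
¬x_2 = ¬1/3 = 2/3
¬x_2 ≡ x_2 = 2/3 ≡ 1/3 = 2/3
¬(x_1 ⊃ x_1) ≡ (¬x_2 ≡ x_2) = 0 ≡ 2/3 = 1/3
¬(¬(x_1 ⊃ x_1) ≡ (¬x_2 ≡ x_2)) = ¬1/3 = 2/3
¬¬(¬(x_1 ⊃ x_1) ≡ (¬x_2 ≡ x_2)) = ¬2/3 = 1/3
No assignment yields a value below 1/3, so this is the minimum.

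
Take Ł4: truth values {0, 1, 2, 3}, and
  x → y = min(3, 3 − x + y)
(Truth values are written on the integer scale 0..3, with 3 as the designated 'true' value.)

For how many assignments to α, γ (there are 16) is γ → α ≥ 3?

10

α = 0, γ = 0 ↦ 3  ≥
α = 0, γ = 1 ↦ 2  <
α = 0, γ = 2 ↦ 1  <
α = 0, γ = 3 ↦ 0  <
α = 1, γ = 0 ↦ 3  ≥
α = 1, γ = 1 ↦ 3  ≥
α = 1, γ = 2 ↦ 2  <
α = 1, γ = 3 ↦ 1  <
α = 2, γ = 0 ↦ 3  ≥
α = 2, γ = 1 ↦ 3  ≥
α = 2, γ = 2 ↦ 3  ≥
α = 2, γ = 3 ↦ 2  <
α = 3, γ = 0 ↦ 3  ≥
α = 3, γ = 1 ↦ 3  ≥
α = 3, γ = 2 ↦ 3  ≥
α = 3, γ = 3 ↦ 3  ≥
So 10 of the 16 assignments meet the threshold.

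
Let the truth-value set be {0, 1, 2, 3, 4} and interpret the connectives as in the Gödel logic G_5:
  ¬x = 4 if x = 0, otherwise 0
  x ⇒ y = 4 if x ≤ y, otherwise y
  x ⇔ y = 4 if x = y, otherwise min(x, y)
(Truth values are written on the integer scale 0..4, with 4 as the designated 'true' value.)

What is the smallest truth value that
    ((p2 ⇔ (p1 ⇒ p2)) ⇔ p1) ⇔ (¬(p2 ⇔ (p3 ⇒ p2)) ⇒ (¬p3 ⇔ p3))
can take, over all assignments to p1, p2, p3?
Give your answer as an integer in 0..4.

0

Take p1 = 0, p2 = 0, p3 = 0:
p1 ⇒ p2 = 0 ⇒ 0 = 4
p2 ⇔ (p1 ⇒ p2) = 0 ⇔ 4 = 0
(p2 ⇔ (p1 ⇒ p2)) ⇔ p1 = 0 ⇔ 0 = 4
p3 ⇒ p2 = 0 ⇒ 0 = 4
p2 ⇔ (p3 ⇒ p2) = 0 ⇔ 4 = 0
¬(p2 ⇔ (p3 ⇒ p2)) = ¬0 = 4
¬p3 = ¬0 = 4
¬p3 ⇔ p3 = 4 ⇔ 0 = 0
¬(p2 ⇔ (p3 ⇒ p2)) ⇒ (¬p3 ⇔ p3) = 4 ⇒ 0 = 0
((p2 ⇔ (p1 ⇒ p2)) ⇔ p1) ⇔ (¬(p2 ⇔ (p3 ⇒ p2)) ⇒ (¬p3 ⇔ p3)) = 4 ⇔ 0 = 0
No assignment yields a value below 0, so this is the minimum.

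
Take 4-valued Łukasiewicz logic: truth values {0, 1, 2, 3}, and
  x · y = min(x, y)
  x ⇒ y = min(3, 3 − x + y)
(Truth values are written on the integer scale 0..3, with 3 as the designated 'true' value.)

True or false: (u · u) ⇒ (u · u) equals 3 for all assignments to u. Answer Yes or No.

u = 0 ↦ 3
u = 1 ↦ 3
u = 2 ↦ 3
u = 3 ↦ 3
Every assignment gives a value ≥ 3.

Yes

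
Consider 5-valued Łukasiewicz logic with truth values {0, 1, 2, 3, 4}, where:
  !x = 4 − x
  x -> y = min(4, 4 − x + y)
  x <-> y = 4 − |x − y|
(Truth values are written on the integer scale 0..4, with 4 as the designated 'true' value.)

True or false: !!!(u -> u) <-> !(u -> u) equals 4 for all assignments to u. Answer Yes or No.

u = 0 ↦ 4
u = 1 ↦ 4
u = 2 ↦ 4
u = 3 ↦ 4
u = 4 ↦ 4
Every assignment gives a value ≥ 4.

Yes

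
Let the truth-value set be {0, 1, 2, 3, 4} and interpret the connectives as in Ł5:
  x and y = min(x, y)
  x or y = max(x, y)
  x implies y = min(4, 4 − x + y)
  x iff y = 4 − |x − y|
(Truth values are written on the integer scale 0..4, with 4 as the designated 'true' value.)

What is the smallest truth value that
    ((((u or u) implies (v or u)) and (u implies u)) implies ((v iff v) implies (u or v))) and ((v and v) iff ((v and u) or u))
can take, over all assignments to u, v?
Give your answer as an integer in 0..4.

0

Take u = 0, v = 0:
u or u = 0 or 0 = 0
v or u = 0 or 0 = 0
(u or u) implies (v or u) = 0 implies 0 = 4
u implies u = 0 implies 0 = 4
((u or u) implies (v or u)) and (u implies u) = 4 and 4 = 4
v iff v = 0 iff 0 = 4
u or v = 0 or 0 = 0
(v iff v) implies (u or v) = 4 implies 0 = 0
(((u or u) implies (v or u)) and (u implies u)) implies ((v iff v) implies (u or v)) = 4 implies 0 = 0
v and v = 0 and 0 = 0
v and u = 0 and 0 = 0
(v and u) or u = 0 or 0 = 0
(v and v) iff ((v and u) or u) = 0 iff 0 = 4
((((u or u) implies (v or u)) and (u implies u)) implies ((v iff v) implies (u or v))) and ((v and v) iff ((v and u) or u)) = 0 and 4 = 0
No assignment yields a value below 0, so this is the minimum.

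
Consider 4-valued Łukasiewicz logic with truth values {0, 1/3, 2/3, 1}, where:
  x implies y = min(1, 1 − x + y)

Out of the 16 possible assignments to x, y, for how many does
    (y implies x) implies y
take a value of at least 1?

x = 0, y = 0 ↦ 0  <
x = 0, y = 1/3 ↦ 2/3  <
x = 0, y = 2/3 ↦ 1  ≥
x = 0, y = 1 ↦ 1  ≥
x = 1/3, y = 0 ↦ 0  <
x = 1/3, y = 1/3 ↦ 1/3  <
x = 1/3, y = 2/3 ↦ 1  ≥
x = 1/3, y = 1 ↦ 1  ≥
x = 2/3, y = 0 ↦ 0  <
x = 2/3, y = 1/3 ↦ 1/3  <
x = 2/3, y = 2/3 ↦ 2/3  <
x = 2/3, y = 1 ↦ 1  ≥
x = 1, y = 0 ↦ 0  <
x = 1, y = 1/3 ↦ 1/3  <
x = 1, y = 2/3 ↦ 2/3  <
x = 1, y = 1 ↦ 1  ≥
So 6 of the 16 assignments meet the threshold.

6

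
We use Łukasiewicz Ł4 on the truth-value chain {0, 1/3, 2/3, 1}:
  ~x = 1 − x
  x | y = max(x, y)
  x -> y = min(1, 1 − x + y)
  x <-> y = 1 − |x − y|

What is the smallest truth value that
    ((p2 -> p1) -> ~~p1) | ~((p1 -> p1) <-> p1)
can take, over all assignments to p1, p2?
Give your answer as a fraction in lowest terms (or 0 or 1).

Take p1 = 1/3, p2 = 0:
p2 -> p1 = 0 -> 1/3 = 1
~p1 = ~1/3 = 2/3
~~p1 = ~2/3 = 1/3
(p2 -> p1) -> ~~p1 = 1 -> 1/3 = 1/3
p1 -> p1 = 1/3 -> 1/3 = 1
(p1 -> p1) <-> p1 = 1 <-> 1/3 = 1/3
~((p1 -> p1) <-> p1) = ~1/3 = 2/3
((p2 -> p1) -> ~~p1) | ~((p1 -> p1) <-> p1) = 1/3 | 2/3 = 2/3
No assignment yields a value below 2/3, so this is the minimum.

2/3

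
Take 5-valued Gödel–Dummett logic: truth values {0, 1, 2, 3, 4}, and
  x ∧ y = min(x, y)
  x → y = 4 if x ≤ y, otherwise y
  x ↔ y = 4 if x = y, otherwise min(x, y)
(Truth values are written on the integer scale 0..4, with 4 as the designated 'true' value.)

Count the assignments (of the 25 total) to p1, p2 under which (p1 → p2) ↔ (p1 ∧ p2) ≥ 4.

11

value 4: 11 assignments (counts)
value 3: 2 assignments
value 2: 3 assignments
value 1: 4 assignments
value 0: 5 assignments
So 11 of the 25 assignments meet the threshold.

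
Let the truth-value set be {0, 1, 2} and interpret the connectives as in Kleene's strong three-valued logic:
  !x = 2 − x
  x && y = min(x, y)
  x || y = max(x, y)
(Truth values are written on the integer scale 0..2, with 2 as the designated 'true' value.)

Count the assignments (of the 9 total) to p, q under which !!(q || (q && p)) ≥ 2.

3

p = 0, q = 0 ↦ 0  <
p = 0, q = 1 ↦ 1  <
p = 0, q = 2 ↦ 2  ≥
p = 1, q = 0 ↦ 0  <
p = 1, q = 1 ↦ 1  <
p = 1, q = 2 ↦ 2  ≥
p = 2, q = 0 ↦ 0  <
p = 2, q = 1 ↦ 1  <
p = 2, q = 2 ↦ 2  ≥
So 3 of the 9 assignments meet the threshold.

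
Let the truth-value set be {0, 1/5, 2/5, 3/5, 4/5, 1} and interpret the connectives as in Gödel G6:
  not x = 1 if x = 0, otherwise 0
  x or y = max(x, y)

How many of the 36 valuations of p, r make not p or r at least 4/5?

value 1: 11 assignments (counts)
value 4/5: 5 assignments (counts)
value 3/5: 5 assignments
value 2/5: 5 assignments
value 1/5: 5 assignments
value 0: 5 assignments
So 16 of the 36 assignments meet the threshold.

16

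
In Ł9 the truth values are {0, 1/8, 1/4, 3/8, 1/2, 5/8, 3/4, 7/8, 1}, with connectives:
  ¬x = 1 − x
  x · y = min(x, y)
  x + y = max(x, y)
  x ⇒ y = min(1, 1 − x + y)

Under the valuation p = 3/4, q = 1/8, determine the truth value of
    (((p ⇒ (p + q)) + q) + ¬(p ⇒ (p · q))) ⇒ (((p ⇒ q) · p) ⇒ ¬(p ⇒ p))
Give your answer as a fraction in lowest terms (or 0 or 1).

5/8

p + q = 3/4 + 1/8 = 3/4
p ⇒ (p + q) = 3/4 ⇒ 3/4 = 1
(p ⇒ (p + q)) + q = 1 + 1/8 = 1
p · q = 3/4 · 1/8 = 1/8
p ⇒ (p · q) = 3/4 ⇒ 1/8 = 3/8
¬(p ⇒ (p · q)) = ¬3/8 = 5/8
((p ⇒ (p + q)) + q) + ¬(p ⇒ (p · q)) = 1 + 5/8 = 1
p ⇒ q = 3/4 ⇒ 1/8 = 3/8
(p ⇒ q) · p = 3/8 · 3/4 = 3/8
p ⇒ p = 3/4 ⇒ 3/4 = 1
¬(p ⇒ p) = ¬1 = 0
((p ⇒ q) · p) ⇒ ¬(p ⇒ p) = 3/8 ⇒ 0 = 5/8
(((p ⇒ (p + q)) + q) + ¬(p ⇒ (p · q))) ⇒ (((p ⇒ q) · p) ⇒ ¬(p ⇒ p)) = 1 ⇒ 5/8 = 5/8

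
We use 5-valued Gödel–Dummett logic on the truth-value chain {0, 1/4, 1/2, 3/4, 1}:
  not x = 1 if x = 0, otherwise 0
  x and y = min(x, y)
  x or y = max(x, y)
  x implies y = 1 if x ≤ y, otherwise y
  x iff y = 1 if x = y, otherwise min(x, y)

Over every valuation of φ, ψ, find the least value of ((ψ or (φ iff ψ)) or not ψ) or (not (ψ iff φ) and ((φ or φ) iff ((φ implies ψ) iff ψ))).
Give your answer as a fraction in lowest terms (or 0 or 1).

Take φ = 0, ψ = 1/4:
φ iff ψ = 0 iff 1/4 = 0
ψ or (φ iff ψ) = 1/4 or 0 = 1/4
not ψ = not 1/4 = 0
(ψ or (φ iff ψ)) or not ψ = 1/4 or 0 = 1/4
ψ iff φ = 1/4 iff 0 = 0
not (ψ iff φ) = not 0 = 1
φ or φ = 0 or 0 = 0
φ implies ψ = 0 implies 1/4 = 1
(φ implies ψ) iff ψ = 1 iff 1/4 = 1/4
(φ or φ) iff ((φ implies ψ) iff ψ) = 0 iff 1/4 = 0
not (ψ iff φ) and ((φ or φ) iff ((φ implies ψ) iff ψ)) = 1 and 0 = 0
((ψ or (φ iff ψ)) or not ψ) or (not (ψ iff φ) and ((φ or φ) iff ((φ implies ψ) iff ψ))) = 1/4 or 0 = 1/4
No assignment yields a value below 1/4, so this is the minimum.

1/4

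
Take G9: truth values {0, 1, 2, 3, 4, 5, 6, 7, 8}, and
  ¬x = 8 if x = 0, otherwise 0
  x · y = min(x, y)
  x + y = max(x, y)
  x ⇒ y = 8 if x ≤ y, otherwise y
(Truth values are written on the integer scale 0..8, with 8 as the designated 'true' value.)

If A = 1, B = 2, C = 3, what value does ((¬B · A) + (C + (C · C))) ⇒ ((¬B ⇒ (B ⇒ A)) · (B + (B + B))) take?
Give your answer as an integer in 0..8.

¬B = ¬2 = 0
¬B · A = 0 · 1 = 0
C · C = 3 · 3 = 3
C + (C · C) = 3 + 3 = 3
(¬B · A) + (C + (C · C)) = 0 + 3 = 3
¬B = ¬2 = 0
B ⇒ A = 2 ⇒ 1 = 1
¬B ⇒ (B ⇒ A) = 0 ⇒ 1 = 8
B + B = 2 + 2 = 2
B + (B + B) = 2 + 2 = 2
(¬B ⇒ (B ⇒ A)) · (B + (B + B)) = 8 · 2 = 2
((¬B · A) + (C + (C · C))) ⇒ ((¬B ⇒ (B ⇒ A)) · (B + (B + B))) = 3 ⇒ 2 = 2

2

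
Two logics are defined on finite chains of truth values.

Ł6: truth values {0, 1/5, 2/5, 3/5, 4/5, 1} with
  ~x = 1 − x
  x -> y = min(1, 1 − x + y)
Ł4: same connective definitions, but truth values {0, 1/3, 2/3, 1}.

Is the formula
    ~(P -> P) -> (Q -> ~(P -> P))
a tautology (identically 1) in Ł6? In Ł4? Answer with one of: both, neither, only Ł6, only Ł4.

both

In Ł6: every assignment gives 1 — tautology.
In Ł4: every assignment gives 1 — tautology.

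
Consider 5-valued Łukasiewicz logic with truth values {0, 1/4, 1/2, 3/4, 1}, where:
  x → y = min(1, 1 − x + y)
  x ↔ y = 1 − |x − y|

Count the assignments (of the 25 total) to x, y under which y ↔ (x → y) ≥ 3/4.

16

value 1: 9 assignments (counts)
value 3/4: 7 assignments (counts)
value 1/2: 5 assignments
value 1/4: 3 assignments
value 0: 1 assignment
So 16 of the 25 assignments meet the threshold.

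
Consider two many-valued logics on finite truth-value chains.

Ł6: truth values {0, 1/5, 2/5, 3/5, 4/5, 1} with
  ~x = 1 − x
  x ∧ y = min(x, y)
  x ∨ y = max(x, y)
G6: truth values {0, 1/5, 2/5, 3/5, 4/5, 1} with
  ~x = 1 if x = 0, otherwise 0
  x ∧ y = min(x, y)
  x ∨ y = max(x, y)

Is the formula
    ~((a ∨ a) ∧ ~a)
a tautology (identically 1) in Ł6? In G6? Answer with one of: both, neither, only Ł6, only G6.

only G6

In Ł6: at a = 1/5 the value is 4/5 — not a tautology.
In G6: every assignment gives 1 — tautology.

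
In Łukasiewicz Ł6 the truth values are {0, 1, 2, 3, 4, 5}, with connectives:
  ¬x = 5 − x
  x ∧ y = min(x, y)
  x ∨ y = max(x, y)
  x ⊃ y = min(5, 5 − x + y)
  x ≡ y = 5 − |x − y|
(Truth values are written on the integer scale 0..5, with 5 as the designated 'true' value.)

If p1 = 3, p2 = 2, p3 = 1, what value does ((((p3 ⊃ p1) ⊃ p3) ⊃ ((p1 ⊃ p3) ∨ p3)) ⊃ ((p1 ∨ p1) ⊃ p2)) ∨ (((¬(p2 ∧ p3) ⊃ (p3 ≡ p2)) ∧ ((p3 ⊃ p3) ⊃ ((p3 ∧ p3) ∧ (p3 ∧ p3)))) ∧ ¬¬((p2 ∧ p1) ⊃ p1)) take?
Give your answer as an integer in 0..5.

4

p3 ⊃ p1 = 1 ⊃ 3 = 5
(p3 ⊃ p1) ⊃ p3 = 5 ⊃ 1 = 1
p1 ⊃ p3 = 3 ⊃ 1 = 3
(p1 ⊃ p3) ∨ p3 = 3 ∨ 1 = 3
((p3 ⊃ p1) ⊃ p3) ⊃ ((p1 ⊃ p3) ∨ p3) = 1 ⊃ 3 = 5
p1 ∨ p1 = 3 ∨ 3 = 3
(p1 ∨ p1) ⊃ p2 = 3 ⊃ 2 = 4
(((p3 ⊃ p1) ⊃ p3) ⊃ ((p1 ⊃ p3) ∨ p3)) ⊃ ((p1 ∨ p1) ⊃ p2) = 5 ⊃ 4 = 4
p2 ∧ p3 = 2 ∧ 1 = 1
¬(p2 ∧ p3) = ¬1 = 4
p3 ≡ p2 = 1 ≡ 2 = 4
¬(p2 ∧ p3) ⊃ (p3 ≡ p2) = 4 ⊃ 4 = 5
p3 ⊃ p3 = 1 ⊃ 1 = 5
p3 ∧ p3 = 1 ∧ 1 = 1
p3 ∧ p3 = 1 ∧ 1 = 1
(p3 ∧ p3) ∧ (p3 ∧ p3) = 1 ∧ 1 = 1
(p3 ⊃ p3) ⊃ ((p3 ∧ p3) ∧ (p3 ∧ p3)) = 5 ⊃ 1 = 1
(¬(p2 ∧ p3) ⊃ (p3 ≡ p2)) ∧ ((p3 ⊃ p3) ⊃ ((p3 ∧ p3) ∧ (p3 ∧ p3))) = 5 ∧ 1 = 1
p2 ∧ p1 = 2 ∧ 3 = 2
(p2 ∧ p1) ⊃ p1 = 2 ⊃ 3 = 5
¬((p2 ∧ p1) ⊃ p1) = ¬5 = 0
¬¬((p2 ∧ p1) ⊃ p1) = ¬0 = 5
((¬(p2 ∧ p3) ⊃ (p3 ≡ p2)) ∧ ((p3 ⊃ p3) ⊃ ((p3 ∧ p3) ∧ (p3 ∧ p3)))) ∧ ¬¬((p2 ∧ p1) ⊃ p1) = 1 ∧ 5 = 1
((((p3 ⊃ p1) ⊃ p3) ⊃ ((p1 ⊃ p3) ∨ p3)) ⊃ ((p1 ∨ p1) ⊃ p2)) ∨ (((¬(p2 ∧ p3) ⊃ (p3 ≡ p2)) ∧ ((p3 ⊃ p3) ⊃ ((p3 ∧ p3) ∧ (p3 ∧ p3)))) ∧ ¬¬((p2 ∧ p1) ⊃ p1)) = 4 ∨ 1 = 4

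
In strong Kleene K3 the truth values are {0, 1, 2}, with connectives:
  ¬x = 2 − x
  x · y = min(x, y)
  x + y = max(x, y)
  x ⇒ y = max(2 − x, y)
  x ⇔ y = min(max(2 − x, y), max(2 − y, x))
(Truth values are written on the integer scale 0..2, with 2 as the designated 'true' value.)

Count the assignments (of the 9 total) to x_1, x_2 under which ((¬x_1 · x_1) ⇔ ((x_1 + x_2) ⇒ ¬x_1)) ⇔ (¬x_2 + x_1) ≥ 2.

x_1 = 0, x_2 = 0 ↦ 0  <
x_1 = 0, x_2 = 1 ↦ 1  <
x_1 = 0, x_2 = 2 ↦ 2  ≥
x_1 = 1, x_2 = 0 ↦ 1  <
x_1 = 1, x_2 = 1 ↦ 1  <
x_1 = 1, x_2 = 2 ↦ 1  <
x_1 = 2, x_2 = 0 ↦ 2  ≥
x_1 = 2, x_2 = 1 ↦ 2  ≥
x_1 = 2, x_2 = 2 ↦ 2  ≥
So 4 of the 9 assignments meet the threshold.

4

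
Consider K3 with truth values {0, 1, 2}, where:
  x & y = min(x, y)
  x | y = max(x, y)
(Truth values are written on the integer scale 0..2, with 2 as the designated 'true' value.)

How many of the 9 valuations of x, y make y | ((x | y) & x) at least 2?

5

x = 0, y = 0 ↦ 0  <
x = 0, y = 1 ↦ 1  <
x = 0, y = 2 ↦ 2  ≥
x = 1, y = 0 ↦ 1  <
x = 1, y = 1 ↦ 1  <
x = 1, y = 2 ↦ 2  ≥
x = 2, y = 0 ↦ 2  ≥
x = 2, y = 1 ↦ 2  ≥
x = 2, y = 2 ↦ 2  ≥
So 5 of the 9 assignments meet the threshold.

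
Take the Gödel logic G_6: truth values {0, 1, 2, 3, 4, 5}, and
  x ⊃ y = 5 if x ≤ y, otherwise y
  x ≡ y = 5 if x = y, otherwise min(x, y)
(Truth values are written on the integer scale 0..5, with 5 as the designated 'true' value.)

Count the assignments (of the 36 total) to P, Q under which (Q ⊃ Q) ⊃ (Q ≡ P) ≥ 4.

8

value 5: 6 assignments (counts)
value 4: 2 assignments (counts)
value 3: 4 assignments
value 2: 6 assignments
value 1: 8 assignments
value 0: 10 assignments
So 8 of the 36 assignments meet the threshold.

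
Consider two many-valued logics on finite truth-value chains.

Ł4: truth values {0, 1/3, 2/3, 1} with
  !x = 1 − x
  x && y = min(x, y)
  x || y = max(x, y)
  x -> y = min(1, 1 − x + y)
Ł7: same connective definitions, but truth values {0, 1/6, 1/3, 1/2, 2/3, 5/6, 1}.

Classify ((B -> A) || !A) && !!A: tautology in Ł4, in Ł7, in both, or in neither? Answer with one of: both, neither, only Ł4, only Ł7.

In Ł4: at A = 0, B = 0 the value is 0 — not a tautology.
In Ł7: at A = 0, B = 0 the value is 0 — not a tautology.

neither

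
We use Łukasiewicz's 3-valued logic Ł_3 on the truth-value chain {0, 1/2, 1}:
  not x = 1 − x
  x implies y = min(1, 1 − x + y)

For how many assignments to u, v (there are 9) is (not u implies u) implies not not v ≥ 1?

5

u = 0, v = 0 ↦ 1  ≥
u = 0, v = 1/2 ↦ 1  ≥
u = 0, v = 1 ↦ 1  ≥
u = 1/2, v = 0 ↦ 0  <
u = 1/2, v = 1/2 ↦ 1/2  <
u = 1/2, v = 1 ↦ 1  ≥
u = 1, v = 0 ↦ 0  <
u = 1, v = 1/2 ↦ 1/2  <
u = 1, v = 1 ↦ 1  ≥
So 5 of the 9 assignments meet the threshold.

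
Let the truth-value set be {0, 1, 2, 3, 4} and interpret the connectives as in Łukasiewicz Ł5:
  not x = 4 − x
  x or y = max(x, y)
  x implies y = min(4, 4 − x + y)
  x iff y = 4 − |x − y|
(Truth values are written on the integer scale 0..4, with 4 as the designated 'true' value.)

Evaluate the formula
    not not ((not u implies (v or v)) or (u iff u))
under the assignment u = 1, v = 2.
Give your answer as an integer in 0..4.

not u = not 1 = 3
v or v = 2 or 2 = 2
not u implies (v or v) = 3 implies 2 = 3
u iff u = 1 iff 1 = 4
(not u implies (v or v)) or (u iff u) = 3 or 4 = 4
not ((not u implies (v or v)) or (u iff u)) = not 4 = 0
not not ((not u implies (v or v)) or (u iff u)) = not 0 = 4

4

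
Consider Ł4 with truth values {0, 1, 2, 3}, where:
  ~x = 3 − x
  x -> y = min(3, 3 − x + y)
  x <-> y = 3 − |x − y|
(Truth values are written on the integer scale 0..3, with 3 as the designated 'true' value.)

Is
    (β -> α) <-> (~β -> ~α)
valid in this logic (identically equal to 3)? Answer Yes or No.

No

Counterexample: take α = 0, β = 1.
β -> α = 1 -> 0 = 2
~β = ~1 = 2
~α = ~0 = 3
~β -> ~α = 2 -> 3 = 3
(β -> α) <-> (~β -> ~α) = 2 <-> 3 = 2
This gives 2 ≠ 3.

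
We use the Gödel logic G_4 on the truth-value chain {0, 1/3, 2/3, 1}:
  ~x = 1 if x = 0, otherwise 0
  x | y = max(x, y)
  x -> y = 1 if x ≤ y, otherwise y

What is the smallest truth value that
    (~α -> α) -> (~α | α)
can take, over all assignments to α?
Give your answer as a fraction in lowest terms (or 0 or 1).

Take α = 1/3:
~α = ~1/3 = 0
~α -> α = 0 -> 1/3 = 1
~α = ~1/3 = 0
~α | α = 0 | 1/3 = 1/3
(~α -> α) -> (~α | α) = 1 -> 1/3 = 1/3
No assignment yields a value below 1/3, so this is the minimum.

1/3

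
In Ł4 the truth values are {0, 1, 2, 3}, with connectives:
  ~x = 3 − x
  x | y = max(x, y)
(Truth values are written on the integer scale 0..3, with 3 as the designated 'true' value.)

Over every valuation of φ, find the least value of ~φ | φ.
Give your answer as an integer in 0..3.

Take φ = 1:
~φ = ~1 = 2
~φ | φ = 2 | 1 = 2
No assignment yields a value below 2, so this is the minimum.

2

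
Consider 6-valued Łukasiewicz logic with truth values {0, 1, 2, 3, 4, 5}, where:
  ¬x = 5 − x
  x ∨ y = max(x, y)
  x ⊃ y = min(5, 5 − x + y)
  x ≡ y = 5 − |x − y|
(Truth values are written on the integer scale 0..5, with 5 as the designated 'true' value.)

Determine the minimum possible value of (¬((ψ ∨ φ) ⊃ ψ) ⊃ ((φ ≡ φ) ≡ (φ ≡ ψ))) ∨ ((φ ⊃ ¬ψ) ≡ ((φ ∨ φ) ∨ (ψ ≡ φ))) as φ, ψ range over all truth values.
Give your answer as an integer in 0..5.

4

Take φ = 3, ψ = 0:
ψ ∨ φ = 0 ∨ 3 = 3
(ψ ∨ φ) ⊃ ψ = 3 ⊃ 0 = 2
¬((ψ ∨ φ) ⊃ ψ) = ¬2 = 3
φ ≡ φ = 3 ≡ 3 = 5
φ ≡ ψ = 3 ≡ 0 = 2
(φ ≡ φ) ≡ (φ ≡ ψ) = 5 ≡ 2 = 2
¬((ψ ∨ φ) ⊃ ψ) ⊃ ((φ ≡ φ) ≡ (φ ≡ ψ)) = 3 ⊃ 2 = 4
¬ψ = ¬0 = 5
φ ⊃ ¬ψ = 3 ⊃ 5 = 5
φ ∨ φ = 3 ∨ 3 = 3
ψ ≡ φ = 0 ≡ 3 = 2
(φ ∨ φ) ∨ (ψ ≡ φ) = 3 ∨ 2 = 3
(φ ⊃ ¬ψ) ≡ ((φ ∨ φ) ∨ (ψ ≡ φ)) = 5 ≡ 3 = 3
(¬((ψ ∨ φ) ⊃ ψ) ⊃ ((φ ≡ φ) ≡ (φ ≡ ψ))) ∨ ((φ ⊃ ¬ψ) ≡ ((φ ∨ φ) ∨ (ψ ≡ φ))) = 4 ∨ 3 = 4
No assignment yields a value below 4, so this is the minimum.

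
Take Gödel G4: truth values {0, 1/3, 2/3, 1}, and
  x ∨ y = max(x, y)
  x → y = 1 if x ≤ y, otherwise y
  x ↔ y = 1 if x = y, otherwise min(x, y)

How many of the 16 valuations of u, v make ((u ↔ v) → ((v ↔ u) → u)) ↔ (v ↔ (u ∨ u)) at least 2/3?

u = 0, v = 0 ↦ 0  <
u = 0, v = 1/3 ↦ 0  <
u = 0, v = 2/3 ↦ 0  <
u = 0, v = 1 ↦ 0  <
u = 1/3, v = 0 ↦ 0  <
u = 1/3, v = 1/3 ↦ 1/3  <
u = 1/3, v = 2/3 ↦ 1/3  <
u = 1/3, v = 1 ↦ 1/3  <
u = 2/3, v = 0 ↦ 0  <
u = 2/3, v = 1/3 ↦ 1/3  <
u = 2/3, v = 2/3 ↦ 2/3  ≥
u = 2/3, v = 1 ↦ 2/3  ≥
u = 1, v = 0 ↦ 0  <
u = 1, v = 1/3 ↦ 1/3  <
u = 1, v = 2/3 ↦ 2/3  ≥
u = 1, v = 1 ↦ 1  ≥
So 4 of the 16 assignments meet the threshold.

4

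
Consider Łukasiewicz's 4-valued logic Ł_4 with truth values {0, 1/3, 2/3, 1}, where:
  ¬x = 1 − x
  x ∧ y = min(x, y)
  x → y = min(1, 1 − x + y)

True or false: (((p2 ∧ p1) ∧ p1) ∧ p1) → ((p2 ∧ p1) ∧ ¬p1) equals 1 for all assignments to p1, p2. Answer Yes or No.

Counterexample: take p1 = 2/3, p2 = 2/3.
p2 ∧ p1 = 2/3 ∧ 2/3 = 2/3
(p2 ∧ p1) ∧ p1 = 2/3 ∧ 2/3 = 2/3
((p2 ∧ p1) ∧ p1) ∧ p1 = 2/3 ∧ 2/3 = 2/3
p2 ∧ p1 = 2/3 ∧ 2/3 = 2/3
¬p1 = ¬2/3 = 1/3
(p2 ∧ p1) ∧ ¬p1 = 2/3 ∧ 1/3 = 1/3
(((p2 ∧ p1) ∧ p1) ∧ p1) → ((p2 ∧ p1) ∧ ¬p1) = 2/3 → 1/3 = 2/3
This gives 2/3 ≠ 1.

No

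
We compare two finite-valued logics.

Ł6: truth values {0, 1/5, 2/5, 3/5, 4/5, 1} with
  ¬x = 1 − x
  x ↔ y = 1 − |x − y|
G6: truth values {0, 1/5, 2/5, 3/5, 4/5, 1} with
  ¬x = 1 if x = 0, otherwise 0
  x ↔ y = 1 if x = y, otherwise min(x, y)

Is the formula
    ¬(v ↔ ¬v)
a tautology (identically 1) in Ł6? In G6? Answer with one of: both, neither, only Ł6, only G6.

In Ł6: at v = 1/5 the value is 3/5 — not a tautology.
In G6: every assignment gives 1 — tautology.

only G6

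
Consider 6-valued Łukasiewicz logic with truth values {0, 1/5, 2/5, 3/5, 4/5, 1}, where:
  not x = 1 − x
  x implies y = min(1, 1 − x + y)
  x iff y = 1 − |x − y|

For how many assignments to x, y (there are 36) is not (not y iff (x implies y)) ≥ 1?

value 1: 7 assignments (counts)
value 4/5: 6 assignments
value 3/5: 7 assignments
value 2/5: 6 assignments
value 1/5: 7 assignments
value 0: 3 assignments
So 7 of the 36 assignments meet the threshold.

7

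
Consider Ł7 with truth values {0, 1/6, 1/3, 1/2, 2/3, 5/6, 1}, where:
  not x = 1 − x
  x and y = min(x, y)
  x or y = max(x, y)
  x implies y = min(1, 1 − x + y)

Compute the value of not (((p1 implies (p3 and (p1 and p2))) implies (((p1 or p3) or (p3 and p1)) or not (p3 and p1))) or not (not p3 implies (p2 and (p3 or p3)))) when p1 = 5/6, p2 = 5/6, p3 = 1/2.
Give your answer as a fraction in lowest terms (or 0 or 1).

0

p1 and p2 = 5/6 and 5/6 = 5/6
p3 and (p1 and p2) = 1/2 and 5/6 = 1/2
p1 implies (p3 and (p1 and p2)) = 5/6 implies 1/2 = 2/3
p1 or p3 = 5/6 or 1/2 = 5/6
p3 and p1 = 1/2 and 5/6 = 1/2
(p1 or p3) or (p3 and p1) = 5/6 or 1/2 = 5/6
p3 and p1 = 1/2 and 5/6 = 1/2
not (p3 and p1) = not 1/2 = 1/2
((p1 or p3) or (p3 and p1)) or not (p3 and p1) = 5/6 or 1/2 = 5/6
(p1 implies (p3 and (p1 and p2))) implies (((p1 or p3) or (p3 and p1)) or not (p3 and p1)) = 2/3 implies 5/6 = 1
not p3 = not 1/2 = 1/2
p3 or p3 = 1/2 or 1/2 = 1/2
p2 and (p3 or p3) = 5/6 and 1/2 = 1/2
not p3 implies (p2 and (p3 or p3)) = 1/2 implies 1/2 = 1
not (not p3 implies (p2 and (p3 or p3))) = not 1 = 0
((p1 implies (p3 and (p1 and p2))) implies (((p1 or p3) or (p3 and p1)) or not (p3 and p1))) or not (not p3 implies (p2 and (p3 or p3))) = 1 or 0 = 1
not (((p1 implies (p3 and (p1 and p2))) implies (((p1 or p3) or (p3 and p1)) or not (p3 and p1))) or not (not p3 implies (p2 and (p3 or p3)))) = not 1 = 0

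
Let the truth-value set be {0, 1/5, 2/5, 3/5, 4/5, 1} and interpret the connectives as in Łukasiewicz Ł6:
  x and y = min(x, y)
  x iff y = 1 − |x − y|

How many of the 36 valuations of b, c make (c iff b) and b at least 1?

value 1: 1 assignment (counts)
value 4/5: 4 assignments
value 3/5: 7 assignments
value 2/5: 9 assignments
value 1/5: 8 assignments
value 0: 7 assignments
So 1 of the 36 assignments meets the threshold.

1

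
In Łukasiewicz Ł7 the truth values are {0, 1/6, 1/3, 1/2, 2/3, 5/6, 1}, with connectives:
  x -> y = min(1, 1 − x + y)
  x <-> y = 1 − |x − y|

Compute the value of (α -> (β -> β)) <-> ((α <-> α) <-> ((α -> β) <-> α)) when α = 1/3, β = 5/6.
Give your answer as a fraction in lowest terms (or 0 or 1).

1/3

β -> β = 5/6 -> 5/6 = 1
α -> (β -> β) = 1/3 -> 1 = 1
α <-> α = 1/3 <-> 1/3 = 1
α -> β = 1/3 -> 5/6 = 1
(α -> β) <-> α = 1 <-> 1/3 = 1/3
(α <-> α) <-> ((α -> β) <-> α) = 1 <-> 1/3 = 1/3
(α -> (β -> β)) <-> ((α <-> α) <-> ((α -> β) <-> α)) = 1 <-> 1/3 = 1/3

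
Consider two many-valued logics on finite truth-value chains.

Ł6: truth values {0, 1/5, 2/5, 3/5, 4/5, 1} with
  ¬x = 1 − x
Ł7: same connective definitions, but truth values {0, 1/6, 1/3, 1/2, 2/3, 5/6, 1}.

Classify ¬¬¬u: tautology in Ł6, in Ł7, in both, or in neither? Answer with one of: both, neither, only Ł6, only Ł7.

In Ł6: at u = 1/5 the value is 4/5 — not a tautology.
In Ł7: at u = 1/6 the value is 5/6 — not a tautology.

neither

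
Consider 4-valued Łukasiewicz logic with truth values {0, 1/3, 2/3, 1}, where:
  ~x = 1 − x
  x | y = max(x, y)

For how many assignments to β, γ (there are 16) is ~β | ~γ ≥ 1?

7

β = 0, γ = 0 ↦ 1  ≥
β = 0, γ = 1/3 ↦ 1  ≥
β = 0, γ = 2/3 ↦ 1  ≥
β = 0, γ = 1 ↦ 1  ≥
β = 1/3, γ = 0 ↦ 1  ≥
β = 1/3, γ = 1/3 ↦ 2/3  <
β = 1/3, γ = 2/3 ↦ 2/3  <
β = 1/3, γ = 1 ↦ 2/3  <
β = 2/3, γ = 0 ↦ 1  ≥
β = 2/3, γ = 1/3 ↦ 2/3  <
β = 2/3, γ = 2/3 ↦ 1/3  <
β = 2/3, γ = 1 ↦ 1/3  <
β = 1, γ = 0 ↦ 1  ≥
β = 1, γ = 1/3 ↦ 2/3  <
β = 1, γ = 2/3 ↦ 1/3  <
β = 1, γ = 1 ↦ 0  <
So 7 of the 16 assignments meet the threshold.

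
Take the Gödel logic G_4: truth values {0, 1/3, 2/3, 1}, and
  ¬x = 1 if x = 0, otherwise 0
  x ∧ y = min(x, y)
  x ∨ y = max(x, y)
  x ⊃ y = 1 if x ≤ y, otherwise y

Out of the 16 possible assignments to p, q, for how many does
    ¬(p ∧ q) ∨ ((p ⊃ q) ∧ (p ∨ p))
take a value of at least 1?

8

p = 0, q = 0 ↦ 1  ≥
p = 0, q = 1/3 ↦ 1  ≥
p = 0, q = 2/3 ↦ 1  ≥
p = 0, q = 1 ↦ 1  ≥
p = 1/3, q = 0 ↦ 1  ≥
p = 1/3, q = 1/3 ↦ 1/3  <
p = 1/3, q = 2/3 ↦ 1/3  <
p = 1/3, q = 1 ↦ 1/3  <
p = 2/3, q = 0 ↦ 1  ≥
p = 2/3, q = 1/3 ↦ 1/3  <
p = 2/3, q = 2/3 ↦ 2/3  <
p = 2/3, q = 1 ↦ 2/3  <
p = 1, q = 0 ↦ 1  ≥
p = 1, q = 1/3 ↦ 1/3  <
p = 1, q = 2/3 ↦ 2/3  <
p = 1, q = 1 ↦ 1  ≥
So 8 of the 16 assignments meet the threshold.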